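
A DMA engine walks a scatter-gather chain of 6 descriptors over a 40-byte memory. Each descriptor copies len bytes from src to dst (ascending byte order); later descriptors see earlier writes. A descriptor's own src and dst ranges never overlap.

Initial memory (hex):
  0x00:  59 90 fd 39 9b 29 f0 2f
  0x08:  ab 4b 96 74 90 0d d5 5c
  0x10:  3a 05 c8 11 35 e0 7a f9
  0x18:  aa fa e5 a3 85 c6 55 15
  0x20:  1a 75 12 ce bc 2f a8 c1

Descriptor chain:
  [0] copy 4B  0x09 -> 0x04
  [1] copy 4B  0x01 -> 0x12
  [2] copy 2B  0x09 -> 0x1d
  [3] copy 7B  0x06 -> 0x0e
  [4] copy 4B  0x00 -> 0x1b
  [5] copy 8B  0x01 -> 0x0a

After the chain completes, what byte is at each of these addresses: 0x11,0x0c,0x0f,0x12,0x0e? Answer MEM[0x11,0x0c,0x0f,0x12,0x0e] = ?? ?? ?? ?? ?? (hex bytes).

MEM[0x11,0x0c,0x0f,0x12,0x0e] = ab 39 74 96 96

  after D0: wrote 4B at 0x04 = 4b967490
  after D1: wrote 4B at 0x12 = 90fd394b
  after D2: wrote 2B at 0x1d = 4b96
  after D3: wrote 7B at 0x0e = 7490ab4b967490
  after D4: wrote 4B at 0x1b = 5990fd39
  after D5: wrote 8B at 0x0a = 90fd394b967490ab
query mem[0x11]=0xab, mem[0x0c]=0x39, mem[0x0f]=0x74, mem[0x12]=0x96, mem[0x0e]=0x96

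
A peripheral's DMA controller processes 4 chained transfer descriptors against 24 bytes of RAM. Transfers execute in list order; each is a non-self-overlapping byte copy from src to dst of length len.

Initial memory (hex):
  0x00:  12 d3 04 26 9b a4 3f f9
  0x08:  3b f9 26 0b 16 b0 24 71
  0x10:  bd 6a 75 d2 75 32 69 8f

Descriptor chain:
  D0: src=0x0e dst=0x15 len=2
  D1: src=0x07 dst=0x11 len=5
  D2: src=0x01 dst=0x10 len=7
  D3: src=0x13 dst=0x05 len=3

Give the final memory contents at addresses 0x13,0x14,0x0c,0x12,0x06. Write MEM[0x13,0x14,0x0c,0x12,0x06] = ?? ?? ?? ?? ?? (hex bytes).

[0] 0x0e->0x15 len=2 : 24 71
[1] 0x07->0x11 len=5 : f9 3b f9 26 0b
[2] 0x01->0x10 len=7 : d3 04 26 9b a4 3f f9
[3] 0x13->0x05 len=3 : 9b a4 3f
query mem[0x13]=0x9b, mem[0x14]=0xa4, mem[0x0c]=0x16, mem[0x12]=0x26, mem[0x06]=0xa4

MEM[0x13,0x14,0x0c,0x12,0x06] = 9b a4 16 26 a4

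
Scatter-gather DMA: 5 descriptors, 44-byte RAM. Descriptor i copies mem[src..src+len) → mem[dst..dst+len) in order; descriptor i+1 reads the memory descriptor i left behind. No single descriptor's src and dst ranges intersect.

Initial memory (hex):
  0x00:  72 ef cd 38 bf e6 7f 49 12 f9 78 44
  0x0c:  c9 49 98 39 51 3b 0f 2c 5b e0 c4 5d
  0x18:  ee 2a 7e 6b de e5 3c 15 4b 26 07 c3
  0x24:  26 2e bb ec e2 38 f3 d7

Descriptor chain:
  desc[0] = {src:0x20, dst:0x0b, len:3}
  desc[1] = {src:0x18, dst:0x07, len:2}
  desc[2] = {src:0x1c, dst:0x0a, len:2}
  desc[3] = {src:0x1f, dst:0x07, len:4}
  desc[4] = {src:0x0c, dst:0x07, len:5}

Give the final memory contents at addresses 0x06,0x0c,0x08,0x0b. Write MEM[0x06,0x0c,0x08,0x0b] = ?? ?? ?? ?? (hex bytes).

  after D0: wrote 3B at 0x0b = 4b2607
  after D1: wrote 2B at 0x07 = ee2a
  after D2: wrote 2B at 0x0a = dee5
  after D3: wrote 4B at 0x07 = 154b2607
  after D4: wrote 5B at 0x07 = 2607983951
query mem[0x06]=0x7f, mem[0x0c]=0x26, mem[0x08]=0x07, mem[0x0b]=0x51

MEM[0x06,0x0c,0x08,0x0b] = 7f 26 07 51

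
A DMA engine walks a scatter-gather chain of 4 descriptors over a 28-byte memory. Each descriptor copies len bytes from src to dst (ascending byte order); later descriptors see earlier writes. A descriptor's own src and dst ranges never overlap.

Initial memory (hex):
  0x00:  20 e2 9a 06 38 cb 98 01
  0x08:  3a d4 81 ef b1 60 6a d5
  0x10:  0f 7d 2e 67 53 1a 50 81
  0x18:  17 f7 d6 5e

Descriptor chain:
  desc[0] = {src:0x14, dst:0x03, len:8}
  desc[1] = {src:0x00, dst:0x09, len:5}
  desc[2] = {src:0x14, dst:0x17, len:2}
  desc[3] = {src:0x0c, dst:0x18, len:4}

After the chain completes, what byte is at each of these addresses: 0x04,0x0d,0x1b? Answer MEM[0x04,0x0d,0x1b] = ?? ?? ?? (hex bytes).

MEM[0x04,0x0d,0x1b] = 1a 1a d5

#0 dst[0x03+8] := {0x53,0x1a,0x50,0x81,0x17,0xf7,0xd6,0x5e}
#1 dst[0x09+5] := {0x20,0xe2,0x9a,0x53,0x1a}
#2 dst[0x17+2] := {0x53,0x1a}
#3 dst[0x18+4] := {0x53,0x1a,0x6a,0xd5}
query mem[0x04]=0x1a, mem[0x0d]=0x1a, mem[0x1b]=0xd5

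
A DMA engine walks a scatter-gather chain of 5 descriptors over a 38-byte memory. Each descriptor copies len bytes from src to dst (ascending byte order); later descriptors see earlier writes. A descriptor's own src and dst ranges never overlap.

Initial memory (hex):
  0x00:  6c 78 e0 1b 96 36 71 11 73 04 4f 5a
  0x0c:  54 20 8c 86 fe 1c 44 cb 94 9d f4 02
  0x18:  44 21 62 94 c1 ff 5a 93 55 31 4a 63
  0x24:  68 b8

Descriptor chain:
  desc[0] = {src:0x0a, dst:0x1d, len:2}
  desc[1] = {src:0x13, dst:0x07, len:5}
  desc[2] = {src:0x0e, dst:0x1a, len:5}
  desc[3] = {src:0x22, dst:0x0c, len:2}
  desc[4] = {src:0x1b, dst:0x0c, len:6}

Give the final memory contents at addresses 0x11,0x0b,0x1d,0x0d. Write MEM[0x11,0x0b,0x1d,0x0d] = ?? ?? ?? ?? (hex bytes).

MEM[0x11,0x0b,0x1d,0x0d] = 55 02 1c fe

D0: mem[0x1d..0x1e] <- [4f 5a]
D1: mem[0x07..0x0b] <- [cb 94 9d f4 02]
D2: mem[0x1a..0x1e] <- [8c 86 fe 1c 44]
D3: mem[0x0c..0x0d] <- [4a 63]
D4: mem[0x0c..0x11] <- [86 fe 1c 44 93 55]
query mem[0x11]=0x55, mem[0x0b]=0x02, mem[0x1d]=0x1c, mem[0x0d]=0xfe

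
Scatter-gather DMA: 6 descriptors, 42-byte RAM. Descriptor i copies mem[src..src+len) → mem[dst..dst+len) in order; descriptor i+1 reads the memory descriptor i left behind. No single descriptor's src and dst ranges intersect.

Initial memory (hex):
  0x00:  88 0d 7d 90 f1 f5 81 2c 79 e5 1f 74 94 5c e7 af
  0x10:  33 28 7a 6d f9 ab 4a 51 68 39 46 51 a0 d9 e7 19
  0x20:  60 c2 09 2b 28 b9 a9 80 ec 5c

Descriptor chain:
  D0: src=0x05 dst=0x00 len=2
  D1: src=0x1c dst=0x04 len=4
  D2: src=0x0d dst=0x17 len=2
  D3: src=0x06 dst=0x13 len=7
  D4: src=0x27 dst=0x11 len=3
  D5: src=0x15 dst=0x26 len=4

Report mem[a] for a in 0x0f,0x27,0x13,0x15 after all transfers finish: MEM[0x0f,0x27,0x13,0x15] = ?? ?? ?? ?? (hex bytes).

  after D0: wrote 2B at 0x00 = f581
  after D1: wrote 4B at 0x04 = a0d9e719
  after D2: wrote 2B at 0x17 = 5ce7
  after D3: wrote 7B at 0x13 = e71979e51f7494
  after D4: wrote 3B at 0x11 = 80ec5c
  after D5: wrote 4B at 0x26 = 79e51f74
query mem[0x0f]=0xaf, mem[0x27]=0xe5, mem[0x13]=0x5c, mem[0x15]=0x79

MEM[0x0f,0x27,0x13,0x15] = af e5 5c 79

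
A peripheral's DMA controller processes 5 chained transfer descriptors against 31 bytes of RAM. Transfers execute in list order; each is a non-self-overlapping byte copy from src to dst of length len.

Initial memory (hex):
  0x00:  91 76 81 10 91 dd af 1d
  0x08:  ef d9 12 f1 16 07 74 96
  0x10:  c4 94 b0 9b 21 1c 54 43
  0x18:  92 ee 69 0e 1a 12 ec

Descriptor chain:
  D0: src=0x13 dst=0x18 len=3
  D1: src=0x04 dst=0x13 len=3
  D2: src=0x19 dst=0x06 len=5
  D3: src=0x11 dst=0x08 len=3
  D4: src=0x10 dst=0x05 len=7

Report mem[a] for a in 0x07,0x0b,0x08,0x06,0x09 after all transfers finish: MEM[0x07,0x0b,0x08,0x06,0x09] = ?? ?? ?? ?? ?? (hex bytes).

MEM[0x07,0x0b,0x08,0x06,0x09] = b0 54 91 94 dd

#0 dst[0x18+3] := {0x9b,0x21,0x1c}
#1 dst[0x13+3] := {0x91,0xdd,0xaf}
#2 dst[0x06+5] := {0x21,0x1c,0x0e,0x1a,0x12}
#3 dst[0x08+3] := {0x94,0xb0,0x91}
#4 dst[0x05+7] := {0xc4,0x94,0xb0,0x91,0xdd,0xaf,0x54}
query mem[0x07]=0xb0, mem[0x0b]=0x54, mem[0x08]=0x91, mem[0x06]=0x94, mem[0x09]=0xdd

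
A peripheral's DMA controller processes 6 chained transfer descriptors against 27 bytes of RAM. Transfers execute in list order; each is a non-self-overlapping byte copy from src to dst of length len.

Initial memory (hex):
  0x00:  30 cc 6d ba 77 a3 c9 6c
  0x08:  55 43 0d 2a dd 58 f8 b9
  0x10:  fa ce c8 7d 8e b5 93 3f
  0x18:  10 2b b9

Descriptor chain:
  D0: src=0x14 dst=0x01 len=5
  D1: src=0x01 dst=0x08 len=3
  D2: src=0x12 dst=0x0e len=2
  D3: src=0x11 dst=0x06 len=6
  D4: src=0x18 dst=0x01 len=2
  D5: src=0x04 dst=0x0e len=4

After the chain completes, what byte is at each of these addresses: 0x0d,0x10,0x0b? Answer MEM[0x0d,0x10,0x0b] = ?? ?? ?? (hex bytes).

  after D0: wrote 5B at 0x01 = 8eb5933f10
  after D1: wrote 3B at 0x08 = 8eb593
  after D2: wrote 2B at 0x0e = c87d
  after D3: wrote 6B at 0x06 = cec87d8eb593
  after D4: wrote 2B at 0x01 = 102b
  after D5: wrote 4B at 0x0e = 3f10cec8
query mem[0x0d]=0x58, mem[0x10]=0xce, mem[0x0b]=0x93

MEM[0x0d,0x10,0x0b] = 58 ce 93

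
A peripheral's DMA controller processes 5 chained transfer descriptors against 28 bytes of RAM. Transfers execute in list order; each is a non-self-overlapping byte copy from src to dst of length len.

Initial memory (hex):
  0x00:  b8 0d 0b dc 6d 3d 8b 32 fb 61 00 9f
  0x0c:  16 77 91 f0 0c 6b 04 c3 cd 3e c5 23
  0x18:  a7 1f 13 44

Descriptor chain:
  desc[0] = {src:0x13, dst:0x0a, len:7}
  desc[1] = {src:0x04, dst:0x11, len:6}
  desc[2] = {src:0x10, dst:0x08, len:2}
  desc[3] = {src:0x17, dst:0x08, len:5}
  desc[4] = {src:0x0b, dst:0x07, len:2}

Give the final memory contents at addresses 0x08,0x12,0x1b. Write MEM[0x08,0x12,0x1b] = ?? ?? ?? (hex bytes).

#0 dst[0x0a+7] := {0xc3,0xcd,0x3e,0xc5,0x23,0xa7,0x1f}
#1 dst[0x11+6] := {0x6d,0x3d,0x8b,0x32,0xfb,0x61}
#2 dst[0x08+2] := {0x1f,0x6d}
#3 dst[0x08+5] := {0x23,0xa7,0x1f,0x13,0x44}
#4 dst[0x07+2] := {0x13,0x44}
query mem[0x08]=0x44, mem[0x12]=0x3d, mem[0x1b]=0x44

MEM[0x08,0x12,0x1b] = 44 3d 44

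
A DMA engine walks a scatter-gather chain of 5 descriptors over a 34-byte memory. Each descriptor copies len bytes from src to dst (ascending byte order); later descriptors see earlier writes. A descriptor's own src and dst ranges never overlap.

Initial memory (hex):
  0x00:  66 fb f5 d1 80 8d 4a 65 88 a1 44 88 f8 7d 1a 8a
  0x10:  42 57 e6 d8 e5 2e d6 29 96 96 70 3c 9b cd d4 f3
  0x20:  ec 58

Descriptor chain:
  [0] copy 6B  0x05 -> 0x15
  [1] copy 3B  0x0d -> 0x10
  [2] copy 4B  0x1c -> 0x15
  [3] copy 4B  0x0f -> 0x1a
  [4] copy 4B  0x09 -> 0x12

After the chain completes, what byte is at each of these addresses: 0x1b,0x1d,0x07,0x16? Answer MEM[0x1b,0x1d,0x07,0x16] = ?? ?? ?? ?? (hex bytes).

MEM[0x1b,0x1d,0x07,0x16] = 7d 8a 65 cd

D0: mem[0x15..0x1a] <- [8d 4a 65 88 a1 44]
D1: mem[0x10..0x12] <- [7d 1a 8a]
D2: mem[0x15..0x18] <- [9b cd d4 f3]
D3: mem[0x1a..0x1d] <- [8a 7d 1a 8a]
D4: mem[0x12..0x15] <- [a1 44 88 f8]
query mem[0x1b]=0x7d, mem[0x1d]=0x8a, mem[0x07]=0x65, mem[0x16]=0xcd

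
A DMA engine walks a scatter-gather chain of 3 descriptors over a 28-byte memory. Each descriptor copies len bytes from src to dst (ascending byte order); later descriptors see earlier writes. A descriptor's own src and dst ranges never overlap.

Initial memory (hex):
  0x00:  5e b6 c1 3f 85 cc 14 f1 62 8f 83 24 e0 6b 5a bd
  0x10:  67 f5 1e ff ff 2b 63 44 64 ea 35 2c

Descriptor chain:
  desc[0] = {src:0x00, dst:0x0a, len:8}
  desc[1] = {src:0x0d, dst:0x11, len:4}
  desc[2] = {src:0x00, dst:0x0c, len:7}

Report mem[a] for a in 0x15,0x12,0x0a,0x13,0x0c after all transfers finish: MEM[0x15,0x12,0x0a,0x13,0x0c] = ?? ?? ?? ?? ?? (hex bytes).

MEM[0x15,0x12,0x0a,0x13,0x0c] = 2b 14 5e cc 5e

  after D0: wrote 8B at 0x0a = 5eb6c13f85cc14f1
  after D1: wrote 4B at 0x11 = 3f85cc14
  after D2: wrote 7B at 0x0c = 5eb6c13f85cc14
query mem[0x15]=0x2b, mem[0x12]=0x14, mem[0x0a]=0x5e, mem[0x13]=0xcc, mem[0x0c]=0x5e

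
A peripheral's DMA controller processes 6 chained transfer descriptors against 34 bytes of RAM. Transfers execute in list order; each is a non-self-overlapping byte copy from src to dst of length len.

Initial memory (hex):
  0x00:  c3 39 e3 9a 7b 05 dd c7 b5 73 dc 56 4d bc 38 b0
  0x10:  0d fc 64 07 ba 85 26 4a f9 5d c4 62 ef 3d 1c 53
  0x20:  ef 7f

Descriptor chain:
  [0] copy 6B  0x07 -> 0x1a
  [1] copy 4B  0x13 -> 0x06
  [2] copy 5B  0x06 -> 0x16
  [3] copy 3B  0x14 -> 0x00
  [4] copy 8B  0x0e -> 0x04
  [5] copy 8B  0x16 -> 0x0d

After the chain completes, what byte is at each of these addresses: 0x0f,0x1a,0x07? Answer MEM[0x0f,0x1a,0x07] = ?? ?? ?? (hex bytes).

[0] 0x07->0x1a len=6 : c7 b5 73 dc 56 4d
[1] 0x13->0x06 len=4 : 07 ba 85 26
[2] 0x06->0x16 len=5 : 07 ba 85 26 dc
[3] 0x14->0x00 len=3 : ba 85 07
[4] 0x0e->0x04 len=8 : 38 b0 0d fc 64 07 ba 85
[5] 0x16->0x0d len=8 : 07 ba 85 26 dc b5 73 dc
query mem[0x0f]=0x85, mem[0x1a]=0xdc, mem[0x07]=0xfc

MEM[0x0f,0x1a,0x07] = 85 dc fc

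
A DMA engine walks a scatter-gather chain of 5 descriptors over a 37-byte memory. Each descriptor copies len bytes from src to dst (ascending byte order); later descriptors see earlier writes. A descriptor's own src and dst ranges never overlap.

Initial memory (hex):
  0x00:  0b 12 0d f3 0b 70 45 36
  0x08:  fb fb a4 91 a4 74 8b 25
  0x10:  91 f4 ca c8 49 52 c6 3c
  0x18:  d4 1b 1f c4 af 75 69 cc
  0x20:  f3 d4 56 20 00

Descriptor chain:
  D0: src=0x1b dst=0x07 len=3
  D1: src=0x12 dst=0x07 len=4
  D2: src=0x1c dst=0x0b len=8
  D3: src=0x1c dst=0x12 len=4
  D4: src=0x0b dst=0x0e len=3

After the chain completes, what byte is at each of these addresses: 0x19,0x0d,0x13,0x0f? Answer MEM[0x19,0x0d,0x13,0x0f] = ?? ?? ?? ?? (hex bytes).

#0 dst[0x07+3] := {0xc4,0xaf,0x75}
#1 dst[0x07+4] := {0xca,0xc8,0x49,0x52}
#2 dst[0x0b+8] := {0xaf,0x75,0x69,0xcc,0xf3,0xd4,0x56,0x20}
#3 dst[0x12+4] := {0xaf,0x75,0x69,0xcc}
#4 dst[0x0e+3] := {0xaf,0x75,0x69}
query mem[0x19]=0x1b, mem[0x0d]=0x69, mem[0x13]=0x75, mem[0x0f]=0x75

MEM[0x19,0x0d,0x13,0x0f] = 1b 69 75 75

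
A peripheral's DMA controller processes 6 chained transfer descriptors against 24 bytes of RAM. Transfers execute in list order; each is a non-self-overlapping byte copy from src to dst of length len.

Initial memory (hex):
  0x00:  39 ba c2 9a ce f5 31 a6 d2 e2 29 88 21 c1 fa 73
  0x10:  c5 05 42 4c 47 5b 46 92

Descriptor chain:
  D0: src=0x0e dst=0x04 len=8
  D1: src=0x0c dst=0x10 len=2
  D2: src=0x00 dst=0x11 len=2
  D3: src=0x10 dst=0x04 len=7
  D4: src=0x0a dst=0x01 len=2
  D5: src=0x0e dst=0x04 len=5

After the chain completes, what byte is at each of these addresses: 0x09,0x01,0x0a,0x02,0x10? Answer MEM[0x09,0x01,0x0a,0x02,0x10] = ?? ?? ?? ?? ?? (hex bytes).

D0: mem[0x04..0x0b] <- [fa 73 c5 05 42 4c 47 5b]
D1: mem[0x10..0x11] <- [21 c1]
D2: mem[0x11..0x12] <- [39 ba]
D3: mem[0x04..0x0a] <- [21 39 ba 4c 47 5b 46]
D4: mem[0x01..0x02] <- [46 5b]
D5: mem[0x04..0x08] <- [fa 73 21 39 ba]
query mem[0x09]=0x5b, mem[0x01]=0x46, mem[0x0a]=0x46, mem[0x02]=0x5b, mem[0x10]=0x21

MEM[0x09,0x01,0x0a,0x02,0x10] = 5b 46 46 5b 21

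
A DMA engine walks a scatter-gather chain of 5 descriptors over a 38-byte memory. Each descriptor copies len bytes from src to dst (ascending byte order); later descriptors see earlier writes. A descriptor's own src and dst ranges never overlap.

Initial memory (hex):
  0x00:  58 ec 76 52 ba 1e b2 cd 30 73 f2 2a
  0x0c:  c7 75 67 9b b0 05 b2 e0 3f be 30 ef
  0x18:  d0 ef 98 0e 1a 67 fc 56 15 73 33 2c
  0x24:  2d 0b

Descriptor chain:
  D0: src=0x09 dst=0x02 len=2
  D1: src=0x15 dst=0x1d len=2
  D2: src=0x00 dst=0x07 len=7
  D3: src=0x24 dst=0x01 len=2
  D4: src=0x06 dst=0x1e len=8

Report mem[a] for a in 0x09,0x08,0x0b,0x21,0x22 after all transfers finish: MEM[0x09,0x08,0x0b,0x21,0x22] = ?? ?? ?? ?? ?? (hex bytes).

MEM[0x09,0x08,0x0b,0x21,0x22] = 73 ec ba 73 f2

#0 dst[0x02+2] := {0x73,0xf2}
#1 dst[0x1d+2] := {0xbe,0x30}
#2 dst[0x07+7] := {0x58,0xec,0x73,0xf2,0xba,0x1e,0xb2}
#3 dst[0x01+2] := {0x2d,0x0b}
#4 dst[0x1e+8] := {0xb2,0x58,0xec,0x73,0xf2,0xba,0x1e,0xb2}
query mem[0x09]=0x73, mem[0x08]=0xec, mem[0x0b]=0xba, mem[0x21]=0x73, mem[0x22]=0xf2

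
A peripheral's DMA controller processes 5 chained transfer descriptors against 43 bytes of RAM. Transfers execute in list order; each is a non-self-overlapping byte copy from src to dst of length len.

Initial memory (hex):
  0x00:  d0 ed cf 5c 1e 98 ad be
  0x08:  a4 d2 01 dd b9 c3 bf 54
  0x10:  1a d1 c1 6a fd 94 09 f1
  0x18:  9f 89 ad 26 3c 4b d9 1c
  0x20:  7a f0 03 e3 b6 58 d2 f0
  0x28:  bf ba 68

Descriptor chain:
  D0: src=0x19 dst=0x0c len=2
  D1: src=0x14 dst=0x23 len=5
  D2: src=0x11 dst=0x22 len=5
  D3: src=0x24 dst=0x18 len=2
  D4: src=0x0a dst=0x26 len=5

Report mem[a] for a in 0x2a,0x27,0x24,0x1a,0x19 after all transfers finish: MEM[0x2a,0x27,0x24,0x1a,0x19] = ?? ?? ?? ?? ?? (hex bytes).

  after D0: wrote 2B at 0x0c = 89ad
  after D1: wrote 5B at 0x23 = fd9409f19f
  after D2: wrote 5B at 0x22 = d1c16afd94
  after D3: wrote 2B at 0x18 = 6afd
  after D4: wrote 5B at 0x26 = 01dd89adbf
query mem[0x2a]=0xbf, mem[0x27]=0xdd, mem[0x24]=0x6a, mem[0x1a]=0xad, mem[0x19]=0xfd

MEM[0x2a,0x27,0x24,0x1a,0x19] = bf dd 6a ad fd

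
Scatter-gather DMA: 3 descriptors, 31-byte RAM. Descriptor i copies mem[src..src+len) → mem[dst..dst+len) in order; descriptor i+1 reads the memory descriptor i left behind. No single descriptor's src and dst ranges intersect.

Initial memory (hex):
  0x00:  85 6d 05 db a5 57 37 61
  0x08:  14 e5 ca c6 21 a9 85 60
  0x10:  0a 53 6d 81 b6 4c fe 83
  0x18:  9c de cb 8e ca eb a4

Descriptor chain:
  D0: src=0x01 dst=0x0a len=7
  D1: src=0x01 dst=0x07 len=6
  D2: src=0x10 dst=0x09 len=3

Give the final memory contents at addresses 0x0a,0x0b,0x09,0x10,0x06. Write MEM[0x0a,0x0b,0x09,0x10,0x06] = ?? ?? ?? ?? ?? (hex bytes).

MEM[0x0a,0x0b,0x09,0x10,0x06] = 53 6d 61 61 37

  after D0: wrote 7B at 0x0a = 6d05dba5573761
  after D1: wrote 6B at 0x07 = 6d05dba55737
  after D2: wrote 3B at 0x09 = 61536d
query mem[0x0a]=0x53, mem[0x0b]=0x6d, mem[0x09]=0x61, mem[0x10]=0x61, mem[0x06]=0x37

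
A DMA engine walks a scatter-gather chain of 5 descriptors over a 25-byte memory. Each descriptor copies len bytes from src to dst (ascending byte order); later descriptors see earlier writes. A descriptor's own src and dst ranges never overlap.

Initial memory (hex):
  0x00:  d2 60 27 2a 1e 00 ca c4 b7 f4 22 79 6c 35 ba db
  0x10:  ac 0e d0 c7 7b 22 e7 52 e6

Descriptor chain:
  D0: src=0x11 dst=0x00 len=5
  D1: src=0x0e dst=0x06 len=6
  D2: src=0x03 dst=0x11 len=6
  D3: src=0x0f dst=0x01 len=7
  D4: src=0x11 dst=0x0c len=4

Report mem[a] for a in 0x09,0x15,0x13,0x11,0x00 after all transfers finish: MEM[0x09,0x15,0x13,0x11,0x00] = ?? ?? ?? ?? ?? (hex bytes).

MEM[0x09,0x15,0x13,0x11,0x00] = 0e db 00 7b 0e

D0: mem[0x00..0x04] <- [0e d0 c7 7b 22]
D1: mem[0x06..0x0b] <- [ba db ac 0e d0 c7]
D2: mem[0x11..0x16] <- [7b 22 00 ba db ac]
D3: mem[0x01..0x07] <- [db ac 7b 22 00 ba db]
D4: mem[0x0c..0x0f] <- [7b 22 00 ba]
query mem[0x09]=0x0e, mem[0x15]=0xdb, mem[0x13]=0x00, mem[0x11]=0x7b, mem[0x00]=0x0e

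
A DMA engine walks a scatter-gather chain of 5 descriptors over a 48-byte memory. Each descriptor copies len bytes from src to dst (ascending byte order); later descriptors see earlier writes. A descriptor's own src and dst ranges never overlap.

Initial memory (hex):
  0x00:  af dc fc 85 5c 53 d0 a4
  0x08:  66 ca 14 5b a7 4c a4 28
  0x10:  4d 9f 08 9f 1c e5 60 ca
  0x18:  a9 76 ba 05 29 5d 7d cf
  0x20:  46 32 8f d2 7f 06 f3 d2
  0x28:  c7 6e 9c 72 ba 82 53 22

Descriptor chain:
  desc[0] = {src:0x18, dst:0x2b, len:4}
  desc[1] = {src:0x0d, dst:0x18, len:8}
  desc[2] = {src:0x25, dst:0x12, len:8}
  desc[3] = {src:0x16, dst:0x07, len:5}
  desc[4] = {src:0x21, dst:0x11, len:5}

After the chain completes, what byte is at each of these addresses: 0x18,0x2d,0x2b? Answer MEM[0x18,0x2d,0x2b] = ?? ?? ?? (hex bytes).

MEM[0x18,0x2d,0x2b] = a9 ba a9

D0: mem[0x2b..0x2e] <- [a9 76 ba 05]
D1: mem[0x18..0x1f] <- [4c a4 28 4d 9f 08 9f 1c]
D2: mem[0x12..0x19] <- [06 f3 d2 c7 6e 9c a9 76]
D3: mem[0x07..0x0b] <- [6e 9c a9 76 28]
D4: mem[0x11..0x15] <- [32 8f d2 7f 06]
query mem[0x18]=0xa9, mem[0x2d]=0xba, mem[0x2b]=0xa9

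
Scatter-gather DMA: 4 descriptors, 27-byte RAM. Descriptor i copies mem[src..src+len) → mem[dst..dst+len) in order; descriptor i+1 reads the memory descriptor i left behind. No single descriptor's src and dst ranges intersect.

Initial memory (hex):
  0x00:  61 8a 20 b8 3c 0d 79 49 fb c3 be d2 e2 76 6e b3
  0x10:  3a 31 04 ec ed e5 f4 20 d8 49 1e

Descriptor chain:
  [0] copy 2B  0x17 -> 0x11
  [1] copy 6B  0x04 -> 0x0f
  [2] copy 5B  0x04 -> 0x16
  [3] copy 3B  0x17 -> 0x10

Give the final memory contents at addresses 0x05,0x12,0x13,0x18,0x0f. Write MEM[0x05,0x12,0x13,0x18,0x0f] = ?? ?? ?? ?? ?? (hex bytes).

MEM[0x05,0x12,0x13,0x18,0x0f] = 0d 49 fb 79 3c

#0 dst[0x11+2] := {0x20,0xd8}
#1 dst[0x0f+6] := {0x3c,0x0d,0x79,0x49,0xfb,0xc3}
#2 dst[0x16+5] := {0x3c,0x0d,0x79,0x49,0xfb}
#3 dst[0x10+3] := {0x0d,0x79,0x49}
query mem[0x05]=0x0d, mem[0x12]=0x49, mem[0x13]=0xfb, mem[0x18]=0x79, mem[0x0f]=0x3c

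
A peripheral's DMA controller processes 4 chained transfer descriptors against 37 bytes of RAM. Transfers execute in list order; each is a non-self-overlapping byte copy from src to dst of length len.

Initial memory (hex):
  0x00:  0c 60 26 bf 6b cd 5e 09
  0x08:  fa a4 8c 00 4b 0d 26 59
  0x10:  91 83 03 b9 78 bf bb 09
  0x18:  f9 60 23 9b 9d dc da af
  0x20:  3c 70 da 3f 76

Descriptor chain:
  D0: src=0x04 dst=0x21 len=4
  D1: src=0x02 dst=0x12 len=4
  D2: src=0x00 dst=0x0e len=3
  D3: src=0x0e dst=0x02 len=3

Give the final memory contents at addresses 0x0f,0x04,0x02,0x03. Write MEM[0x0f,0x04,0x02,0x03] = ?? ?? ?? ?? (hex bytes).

#0 dst[0x21+4] := {0x6b,0xcd,0x5e,0x09}
#1 dst[0x12+4] := {0x26,0xbf,0x6b,0xcd}
#2 dst[0x0e+3] := {0x0c,0x60,0x26}
#3 dst[0x02+3] := {0x0c,0x60,0x26}
query mem[0x0f]=0x60, mem[0x04]=0x26, mem[0x02]=0x0c, mem[0x03]=0x60

MEM[0x0f,0x04,0x02,0x03] = 60 26 0c 60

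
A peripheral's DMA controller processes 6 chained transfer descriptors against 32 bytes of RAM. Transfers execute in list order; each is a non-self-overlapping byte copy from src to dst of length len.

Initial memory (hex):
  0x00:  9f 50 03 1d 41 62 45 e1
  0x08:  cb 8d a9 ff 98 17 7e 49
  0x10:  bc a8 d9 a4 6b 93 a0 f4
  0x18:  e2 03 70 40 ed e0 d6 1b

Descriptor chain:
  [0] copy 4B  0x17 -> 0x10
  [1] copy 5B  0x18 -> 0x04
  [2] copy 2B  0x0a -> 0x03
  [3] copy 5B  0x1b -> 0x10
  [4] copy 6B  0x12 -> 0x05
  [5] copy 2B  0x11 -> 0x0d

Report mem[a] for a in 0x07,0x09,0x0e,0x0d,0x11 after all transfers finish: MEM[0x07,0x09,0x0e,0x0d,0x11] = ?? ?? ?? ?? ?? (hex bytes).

#0 dst[0x10+4] := {0xf4,0xe2,0x03,0x70}
#1 dst[0x04+5] := {0xe2,0x03,0x70,0x40,0xed}
#2 dst[0x03+2] := {0xa9,0xff}
#3 dst[0x10+5] := {0x40,0xed,0xe0,0xd6,0x1b}
#4 dst[0x05+6] := {0xe0,0xd6,0x1b,0x93,0xa0,0xf4}
#5 dst[0x0d+2] := {0xed,0xe0}
query mem[0x07]=0x1b, mem[0x09]=0xa0, mem[0x0e]=0xe0, mem[0x0d]=0xed, mem[0x11]=0xed

MEM[0x07,0x09,0x0e,0x0d,0x11] = 1b a0 e0 ed ed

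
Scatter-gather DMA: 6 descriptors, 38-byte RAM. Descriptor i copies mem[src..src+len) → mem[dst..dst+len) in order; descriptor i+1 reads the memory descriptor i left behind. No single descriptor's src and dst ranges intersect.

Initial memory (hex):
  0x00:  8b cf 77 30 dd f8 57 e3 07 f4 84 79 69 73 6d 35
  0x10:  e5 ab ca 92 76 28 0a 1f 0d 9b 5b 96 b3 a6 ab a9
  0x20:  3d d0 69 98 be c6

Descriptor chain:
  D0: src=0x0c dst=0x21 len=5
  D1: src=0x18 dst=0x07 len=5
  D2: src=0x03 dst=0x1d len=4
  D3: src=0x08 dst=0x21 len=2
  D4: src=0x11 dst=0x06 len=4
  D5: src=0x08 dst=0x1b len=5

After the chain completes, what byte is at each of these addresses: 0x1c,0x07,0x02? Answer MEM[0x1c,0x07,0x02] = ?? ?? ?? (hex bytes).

MEM[0x1c,0x07,0x02] = 76 ca 77

  after D0: wrote 5B at 0x21 = 69736d35e5
  after D1: wrote 5B at 0x07 = 0d9b5b96b3
  after D2: wrote 4B at 0x1d = 30ddf857
  after D3: wrote 2B at 0x21 = 9b5b
  after D4: wrote 4B at 0x06 = abca9276
  after D5: wrote 5B at 0x1b = 927696b369
query mem[0x1c]=0x76, mem[0x07]=0xca, mem[0x02]=0x77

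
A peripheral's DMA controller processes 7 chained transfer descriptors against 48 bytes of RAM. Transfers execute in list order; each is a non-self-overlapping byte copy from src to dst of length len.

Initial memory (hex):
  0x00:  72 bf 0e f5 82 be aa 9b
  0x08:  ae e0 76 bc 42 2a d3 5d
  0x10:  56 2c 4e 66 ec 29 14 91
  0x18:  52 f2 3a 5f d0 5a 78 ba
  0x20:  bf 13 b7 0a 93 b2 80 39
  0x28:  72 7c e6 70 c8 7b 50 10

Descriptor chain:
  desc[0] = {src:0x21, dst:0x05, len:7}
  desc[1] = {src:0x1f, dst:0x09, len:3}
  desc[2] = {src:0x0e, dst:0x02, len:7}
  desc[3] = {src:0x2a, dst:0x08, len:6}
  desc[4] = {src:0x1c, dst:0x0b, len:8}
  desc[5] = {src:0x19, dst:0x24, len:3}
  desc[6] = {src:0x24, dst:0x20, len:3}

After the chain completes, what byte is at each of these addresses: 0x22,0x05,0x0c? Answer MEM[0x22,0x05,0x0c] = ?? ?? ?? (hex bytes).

MEM[0x22,0x05,0x0c] = 5f 2c 5a

[0] 0x21->0x05 len=7 : 13 b7 0a 93 b2 80 39
[1] 0x1f->0x09 len=3 : ba bf 13
[2] 0x0e->0x02 len=7 : d3 5d 56 2c 4e 66 ec
[3] 0x2a->0x08 len=6 : e6 70 c8 7b 50 10
[4] 0x1c->0x0b len=8 : d0 5a 78 ba bf 13 b7 0a
[5] 0x19->0x24 len=3 : f2 3a 5f
[6] 0x24->0x20 len=3 : f2 3a 5f
query mem[0x22]=0x5f, mem[0x05]=0x2c, mem[0x0c]=0x5a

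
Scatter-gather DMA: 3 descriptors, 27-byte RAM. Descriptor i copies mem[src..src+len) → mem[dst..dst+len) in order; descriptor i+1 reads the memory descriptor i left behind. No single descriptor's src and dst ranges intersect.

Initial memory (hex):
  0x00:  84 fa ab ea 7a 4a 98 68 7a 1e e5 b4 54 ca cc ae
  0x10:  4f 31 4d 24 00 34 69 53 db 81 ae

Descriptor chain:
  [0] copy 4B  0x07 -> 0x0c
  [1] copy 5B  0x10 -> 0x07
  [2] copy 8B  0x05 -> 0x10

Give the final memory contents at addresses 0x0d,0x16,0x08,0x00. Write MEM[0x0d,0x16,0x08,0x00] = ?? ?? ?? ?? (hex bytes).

MEM[0x0d,0x16,0x08,0x00] = 7a 00 31 84

#0 dst[0x0c+4] := {0x68,0x7a,0x1e,0xe5}
#1 dst[0x07+5] := {0x4f,0x31,0x4d,0x24,0x00}
#2 dst[0x10+8] := {0x4a,0x98,0x4f,0x31,0x4d,0x24,0x00,0x68}
query mem[0x0d]=0x7a, mem[0x16]=0x00, mem[0x08]=0x31, mem[0x00]=0x84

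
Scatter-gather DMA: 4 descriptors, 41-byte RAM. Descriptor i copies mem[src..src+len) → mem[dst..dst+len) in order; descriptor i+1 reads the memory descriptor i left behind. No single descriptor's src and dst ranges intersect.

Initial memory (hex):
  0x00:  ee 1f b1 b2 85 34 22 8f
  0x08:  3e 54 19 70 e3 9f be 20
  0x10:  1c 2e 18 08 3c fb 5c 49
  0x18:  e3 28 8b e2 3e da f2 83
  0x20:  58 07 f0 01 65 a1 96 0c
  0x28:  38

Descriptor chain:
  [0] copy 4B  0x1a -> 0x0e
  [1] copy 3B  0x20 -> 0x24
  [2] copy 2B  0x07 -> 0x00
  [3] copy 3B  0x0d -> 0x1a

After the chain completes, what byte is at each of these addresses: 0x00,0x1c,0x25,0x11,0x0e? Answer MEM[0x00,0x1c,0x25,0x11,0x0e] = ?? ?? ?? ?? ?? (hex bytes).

[0] 0x1a->0x0e len=4 : 8b e2 3e da
[1] 0x20->0x24 len=3 : 58 07 f0
[2] 0x07->0x00 len=2 : 8f 3e
[3] 0x0d->0x1a len=3 : 9f 8b e2
query mem[0x00]=0x8f, mem[0x1c]=0xe2, mem[0x25]=0x07, mem[0x11]=0xda, mem[0x0e]=0x8b

MEM[0x00,0x1c,0x25,0x11,0x0e] = 8f e2 07 da 8b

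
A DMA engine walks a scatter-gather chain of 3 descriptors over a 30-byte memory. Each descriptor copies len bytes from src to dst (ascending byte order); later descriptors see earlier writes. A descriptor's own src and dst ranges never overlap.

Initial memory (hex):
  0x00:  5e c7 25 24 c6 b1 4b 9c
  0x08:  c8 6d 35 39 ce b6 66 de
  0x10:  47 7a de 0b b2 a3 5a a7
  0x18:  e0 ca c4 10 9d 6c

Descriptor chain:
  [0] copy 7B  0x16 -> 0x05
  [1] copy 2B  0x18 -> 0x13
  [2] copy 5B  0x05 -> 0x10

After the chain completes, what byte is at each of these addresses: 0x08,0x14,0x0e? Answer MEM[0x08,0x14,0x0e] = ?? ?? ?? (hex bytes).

#0 dst[0x05+7] := {0x5a,0xa7,0xe0,0xca,0xc4,0x10,0x9d}
#1 dst[0x13+2] := {0xe0,0xca}
#2 dst[0x10+5] := {0x5a,0xa7,0xe0,0xca,0xc4}
query mem[0x08]=0xca, mem[0x14]=0xc4, mem[0x0e]=0x66

MEM[0x08,0x14,0x0e] = ca c4 66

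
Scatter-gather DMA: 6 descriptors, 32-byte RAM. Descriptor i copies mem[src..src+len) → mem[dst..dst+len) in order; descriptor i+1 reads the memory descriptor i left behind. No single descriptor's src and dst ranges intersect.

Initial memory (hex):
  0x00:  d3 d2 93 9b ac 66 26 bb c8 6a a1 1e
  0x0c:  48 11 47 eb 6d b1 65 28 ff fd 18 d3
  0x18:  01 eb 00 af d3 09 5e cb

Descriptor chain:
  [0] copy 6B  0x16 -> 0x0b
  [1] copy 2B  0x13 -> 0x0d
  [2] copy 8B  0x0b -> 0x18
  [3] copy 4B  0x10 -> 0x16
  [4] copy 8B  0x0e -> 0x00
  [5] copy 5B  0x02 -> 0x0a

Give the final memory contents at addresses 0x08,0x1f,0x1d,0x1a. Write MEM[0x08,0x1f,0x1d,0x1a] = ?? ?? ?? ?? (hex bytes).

MEM[0x08,0x1f,0x1d,0x1a] = c8 65 af 28

D0: mem[0x0b..0x10] <- [18 d3 01 eb 00 af]
D1: mem[0x0d..0x0e] <- [28 ff]
D2: mem[0x18..0x1f] <- [18 d3 28 ff 00 af b1 65]
D3: mem[0x16..0x19] <- [af b1 65 28]
D4: mem[0x00..0x07] <- [ff 00 af b1 65 28 ff fd]
D5: mem[0x0a..0x0e] <- [af b1 65 28 ff]
query mem[0x08]=0xc8, mem[0x1f]=0x65, mem[0x1d]=0xaf, mem[0x1a]=0x28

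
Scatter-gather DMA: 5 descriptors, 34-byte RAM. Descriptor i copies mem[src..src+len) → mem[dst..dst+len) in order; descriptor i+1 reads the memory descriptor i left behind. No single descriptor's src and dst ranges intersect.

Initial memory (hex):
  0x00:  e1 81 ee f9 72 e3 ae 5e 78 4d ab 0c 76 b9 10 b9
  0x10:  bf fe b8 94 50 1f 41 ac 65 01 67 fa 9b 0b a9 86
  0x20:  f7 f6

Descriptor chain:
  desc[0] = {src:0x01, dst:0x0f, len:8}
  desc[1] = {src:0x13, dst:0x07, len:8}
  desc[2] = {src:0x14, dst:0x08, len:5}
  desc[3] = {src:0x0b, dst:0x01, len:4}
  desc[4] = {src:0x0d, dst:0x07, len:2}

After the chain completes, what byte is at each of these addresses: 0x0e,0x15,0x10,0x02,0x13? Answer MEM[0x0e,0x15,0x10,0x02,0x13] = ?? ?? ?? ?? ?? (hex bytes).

MEM[0x0e,0x15,0x10,0x02,0x13] = 67 5e ee 65 e3

#0 dst[0x0f+8] := {0x81,0xee,0xf9,0x72,0xe3,0xae,0x5e,0x78}
#1 dst[0x07+8] := {0xe3,0xae,0x5e,0x78,0xac,0x65,0x01,0x67}
#2 dst[0x08+5] := {0xae,0x5e,0x78,0xac,0x65}
#3 dst[0x01+4] := {0xac,0x65,0x01,0x67}
#4 dst[0x07+2] := {0x01,0x67}
query mem[0x0e]=0x67, mem[0x15]=0x5e, mem[0x10]=0xee, mem[0x02]=0x65, mem[0x13]=0xe3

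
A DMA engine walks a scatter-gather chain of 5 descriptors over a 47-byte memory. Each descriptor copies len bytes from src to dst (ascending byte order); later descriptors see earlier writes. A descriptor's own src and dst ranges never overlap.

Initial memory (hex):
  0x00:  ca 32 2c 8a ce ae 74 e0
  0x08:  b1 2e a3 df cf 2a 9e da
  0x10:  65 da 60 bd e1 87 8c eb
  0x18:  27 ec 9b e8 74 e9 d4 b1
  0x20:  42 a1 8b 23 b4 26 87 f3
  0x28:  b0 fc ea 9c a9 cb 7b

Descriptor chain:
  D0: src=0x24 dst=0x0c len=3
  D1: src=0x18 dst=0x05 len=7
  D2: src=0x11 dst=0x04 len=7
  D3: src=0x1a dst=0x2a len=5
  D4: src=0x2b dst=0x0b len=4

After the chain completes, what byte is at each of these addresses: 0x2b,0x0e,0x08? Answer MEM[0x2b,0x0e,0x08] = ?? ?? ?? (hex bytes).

MEM[0x2b,0x0e,0x08] = e8 d4 87

  after D0: wrote 3B at 0x0c = b42687
  after D1: wrote 7B at 0x05 = 27ec9be874e9d4
  after D2: wrote 7B at 0x04 = da60bde1878ceb
  after D3: wrote 5B at 0x2a = 9be874e9d4
  after D4: wrote 4B at 0x0b = e874e9d4
query mem[0x2b]=0xe8, mem[0x0e]=0xd4, mem[0x08]=0x87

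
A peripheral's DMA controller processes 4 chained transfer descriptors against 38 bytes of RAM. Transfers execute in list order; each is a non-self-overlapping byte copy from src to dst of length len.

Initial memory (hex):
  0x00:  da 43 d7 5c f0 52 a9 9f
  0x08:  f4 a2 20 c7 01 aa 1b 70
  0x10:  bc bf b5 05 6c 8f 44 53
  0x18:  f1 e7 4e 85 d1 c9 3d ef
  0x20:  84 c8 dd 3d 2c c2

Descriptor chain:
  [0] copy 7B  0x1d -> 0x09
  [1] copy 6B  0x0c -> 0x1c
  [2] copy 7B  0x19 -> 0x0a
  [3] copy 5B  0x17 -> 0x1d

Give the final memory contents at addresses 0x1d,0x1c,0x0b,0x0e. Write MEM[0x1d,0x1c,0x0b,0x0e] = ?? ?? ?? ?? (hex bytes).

MEM[0x1d,0x1c,0x0b,0x0e] = 53 84 4e c8

#0 dst[0x09+7] := {0xc9,0x3d,0xef,0x84,0xc8,0xdd,0x3d}
#1 dst[0x1c+6] := {0x84,0xc8,0xdd,0x3d,0xbc,0xbf}
#2 dst[0x0a+7] := {0xe7,0x4e,0x85,0x84,0xc8,0xdd,0x3d}
#3 dst[0x1d+5] := {0x53,0xf1,0xe7,0x4e,0x85}
query mem[0x1d]=0x53, mem[0x1c]=0x84, mem[0x0b]=0x4e, mem[0x0e]=0xc8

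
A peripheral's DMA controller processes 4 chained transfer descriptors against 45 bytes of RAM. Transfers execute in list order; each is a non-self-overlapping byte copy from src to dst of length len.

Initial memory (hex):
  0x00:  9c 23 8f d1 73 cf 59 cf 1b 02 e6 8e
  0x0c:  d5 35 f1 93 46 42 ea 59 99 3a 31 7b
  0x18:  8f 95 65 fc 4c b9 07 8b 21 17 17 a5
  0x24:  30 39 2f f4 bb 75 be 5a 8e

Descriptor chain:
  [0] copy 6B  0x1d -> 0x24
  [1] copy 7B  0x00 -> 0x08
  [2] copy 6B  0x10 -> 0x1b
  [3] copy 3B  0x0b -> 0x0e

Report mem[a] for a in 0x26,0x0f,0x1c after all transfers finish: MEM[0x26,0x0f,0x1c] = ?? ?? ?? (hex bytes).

  after D0: wrote 6B at 0x24 = b9078b211717
  after D1: wrote 7B at 0x08 = 9c238fd173cf59
  after D2: wrote 6B at 0x1b = 4642ea59993a
  after D3: wrote 3B at 0x0e = d173cf
query mem[0x26]=0x8b, mem[0x0f]=0x73, mem[0x1c]=0x42

MEM[0x26,0x0f,0x1c] = 8b 73 42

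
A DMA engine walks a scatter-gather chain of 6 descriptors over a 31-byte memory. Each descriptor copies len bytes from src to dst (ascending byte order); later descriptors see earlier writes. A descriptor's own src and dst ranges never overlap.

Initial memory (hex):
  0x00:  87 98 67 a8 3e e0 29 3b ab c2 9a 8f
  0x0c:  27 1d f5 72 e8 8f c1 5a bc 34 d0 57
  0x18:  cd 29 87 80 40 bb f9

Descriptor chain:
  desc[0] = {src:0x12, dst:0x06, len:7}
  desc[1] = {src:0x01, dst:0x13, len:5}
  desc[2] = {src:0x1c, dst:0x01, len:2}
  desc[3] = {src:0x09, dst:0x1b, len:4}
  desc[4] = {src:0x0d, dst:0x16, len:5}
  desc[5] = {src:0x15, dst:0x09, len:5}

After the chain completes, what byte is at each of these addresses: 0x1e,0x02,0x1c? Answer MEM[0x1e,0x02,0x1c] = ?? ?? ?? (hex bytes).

MEM[0x1e,0x02,0x1c] = cd bb d0

  after D0: wrote 7B at 0x06 = c15abc34d057cd
  after D1: wrote 5B at 0x13 = 9867a83ee0
  after D2: wrote 2B at 0x01 = 40bb
  after D3: wrote 4B at 0x1b = 34d057cd
  after D4: wrote 5B at 0x16 = 1df572e88f
  after D5: wrote 5B at 0x09 = a81df572e8
query mem[0x1e]=0xcd, mem[0x02]=0xbb, mem[0x1c]=0xd0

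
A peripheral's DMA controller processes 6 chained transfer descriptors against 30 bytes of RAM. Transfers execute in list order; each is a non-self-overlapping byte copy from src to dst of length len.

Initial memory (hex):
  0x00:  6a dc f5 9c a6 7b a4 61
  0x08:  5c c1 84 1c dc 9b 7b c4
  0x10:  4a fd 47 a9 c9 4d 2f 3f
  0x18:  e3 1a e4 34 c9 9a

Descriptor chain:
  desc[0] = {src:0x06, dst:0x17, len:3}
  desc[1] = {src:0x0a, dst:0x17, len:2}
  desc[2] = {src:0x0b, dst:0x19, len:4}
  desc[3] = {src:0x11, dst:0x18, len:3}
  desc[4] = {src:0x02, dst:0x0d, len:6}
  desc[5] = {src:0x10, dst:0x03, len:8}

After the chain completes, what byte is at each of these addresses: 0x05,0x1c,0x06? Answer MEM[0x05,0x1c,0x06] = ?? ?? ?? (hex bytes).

MEM[0x05,0x1c,0x06] = 61 7b a9

[0] 0x06->0x17 len=3 : a4 61 5c
[1] 0x0a->0x17 len=2 : 84 1c
[2] 0x0b->0x19 len=4 : 1c dc 9b 7b
[3] 0x11->0x18 len=3 : fd 47 a9
[4] 0x02->0x0d len=6 : f5 9c a6 7b a4 61
[5] 0x10->0x03 len=8 : 7b a4 61 a9 c9 4d 2f 84
query mem[0x05]=0x61, mem[0x1c]=0x7b, mem[0x06]=0xa9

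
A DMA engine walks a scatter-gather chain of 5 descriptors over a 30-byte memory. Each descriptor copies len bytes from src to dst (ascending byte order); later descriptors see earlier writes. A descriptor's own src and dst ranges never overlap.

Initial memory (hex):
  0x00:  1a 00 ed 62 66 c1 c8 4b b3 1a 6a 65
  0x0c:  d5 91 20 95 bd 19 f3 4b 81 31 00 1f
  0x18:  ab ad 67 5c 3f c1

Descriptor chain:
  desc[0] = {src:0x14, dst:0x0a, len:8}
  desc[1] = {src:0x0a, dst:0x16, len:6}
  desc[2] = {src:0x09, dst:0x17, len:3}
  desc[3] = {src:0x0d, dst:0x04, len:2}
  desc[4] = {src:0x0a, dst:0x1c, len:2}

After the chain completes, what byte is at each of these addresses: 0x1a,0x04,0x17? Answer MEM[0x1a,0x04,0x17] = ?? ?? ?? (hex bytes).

#0 dst[0x0a+8] := {0x81,0x31,0x00,0x1f,0xab,0xad,0x67,0x5c}
#1 dst[0x16+6] := {0x81,0x31,0x00,0x1f,0xab,0xad}
#2 dst[0x17+3] := {0x1a,0x81,0x31}
#3 dst[0x04+2] := {0x1f,0xab}
#4 dst[0x1c+2] := {0x81,0x31}
query mem[0x1a]=0xab, mem[0x04]=0x1f, mem[0x17]=0x1a

MEM[0x1a,0x04,0x17] = ab 1f 1a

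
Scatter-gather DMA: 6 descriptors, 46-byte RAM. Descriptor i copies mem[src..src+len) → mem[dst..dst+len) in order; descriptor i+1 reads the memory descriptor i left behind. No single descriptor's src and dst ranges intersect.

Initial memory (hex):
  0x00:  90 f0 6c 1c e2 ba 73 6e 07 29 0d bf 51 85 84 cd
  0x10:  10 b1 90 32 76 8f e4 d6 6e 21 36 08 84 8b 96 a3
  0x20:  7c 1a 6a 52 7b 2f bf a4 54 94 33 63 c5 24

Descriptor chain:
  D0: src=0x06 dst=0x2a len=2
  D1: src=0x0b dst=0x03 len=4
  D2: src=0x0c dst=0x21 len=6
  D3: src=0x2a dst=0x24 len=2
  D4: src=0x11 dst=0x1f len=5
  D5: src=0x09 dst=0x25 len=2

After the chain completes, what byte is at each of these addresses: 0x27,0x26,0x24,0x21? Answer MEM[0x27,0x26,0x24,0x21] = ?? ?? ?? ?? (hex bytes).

D0: mem[0x2a..0x2b] <- [73 6e]
D1: mem[0x03..0x06] <- [bf 51 85 84]
D2: mem[0x21..0x26] <- [51 85 84 cd 10 b1]
D3: mem[0x24..0x25] <- [73 6e]
D4: mem[0x1f..0x23] <- [b1 90 32 76 8f]
D5: mem[0x25..0x26] <- [29 0d]
query mem[0x27]=0xa4, mem[0x26]=0x0d, mem[0x24]=0x73, mem[0x21]=0x32

MEM[0x27,0x26,0x24,0x21] = a4 0d 73 32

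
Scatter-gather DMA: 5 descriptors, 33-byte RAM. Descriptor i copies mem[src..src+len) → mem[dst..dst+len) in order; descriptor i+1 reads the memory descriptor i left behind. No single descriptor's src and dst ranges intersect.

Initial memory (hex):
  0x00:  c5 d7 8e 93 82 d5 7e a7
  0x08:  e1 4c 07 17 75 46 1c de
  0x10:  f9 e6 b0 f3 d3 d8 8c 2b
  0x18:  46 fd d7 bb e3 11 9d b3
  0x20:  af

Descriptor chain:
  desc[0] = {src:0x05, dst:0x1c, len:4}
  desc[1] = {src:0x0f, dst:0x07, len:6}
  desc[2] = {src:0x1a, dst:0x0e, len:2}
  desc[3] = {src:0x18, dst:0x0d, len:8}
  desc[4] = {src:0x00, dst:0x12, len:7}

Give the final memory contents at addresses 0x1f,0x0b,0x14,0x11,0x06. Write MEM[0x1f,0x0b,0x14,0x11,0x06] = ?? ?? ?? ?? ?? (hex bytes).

D0: mem[0x1c..0x1f] <- [d5 7e a7 e1]
D1: mem[0x07..0x0c] <- [de f9 e6 b0 f3 d3]
D2: mem[0x0e..0x0f] <- [d7 bb]
D3: mem[0x0d..0x14] <- [46 fd d7 bb d5 7e a7 e1]
D4: mem[0x12..0x18] <- [c5 d7 8e 93 82 d5 7e]
query mem[0x1f]=0xe1, mem[0x0b]=0xf3, mem[0x14]=0x8e, mem[0x11]=0xd5, mem[0x06]=0x7e

MEM[0x1f,0x0b,0x14,0x11,0x06] = e1 f3 8e d5 7e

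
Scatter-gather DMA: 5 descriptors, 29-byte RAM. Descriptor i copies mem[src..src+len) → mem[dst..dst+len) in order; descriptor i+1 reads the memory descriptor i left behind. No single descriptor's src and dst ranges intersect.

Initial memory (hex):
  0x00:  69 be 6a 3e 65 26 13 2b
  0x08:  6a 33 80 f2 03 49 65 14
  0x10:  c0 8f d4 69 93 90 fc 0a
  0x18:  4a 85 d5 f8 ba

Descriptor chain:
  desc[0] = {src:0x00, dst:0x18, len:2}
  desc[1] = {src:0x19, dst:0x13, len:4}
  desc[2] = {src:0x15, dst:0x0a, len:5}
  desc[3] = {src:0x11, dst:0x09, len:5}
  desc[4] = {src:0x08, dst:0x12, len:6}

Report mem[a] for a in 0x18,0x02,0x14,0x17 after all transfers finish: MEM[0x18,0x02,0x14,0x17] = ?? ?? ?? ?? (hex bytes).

#0 dst[0x18+2] := {0x69,0xbe}
#1 dst[0x13+4] := {0xbe,0xd5,0xf8,0xba}
#2 dst[0x0a+5] := {0xf8,0xba,0x0a,0x69,0xbe}
#3 dst[0x09+5] := {0x8f,0xd4,0xbe,0xd5,0xf8}
#4 dst[0x12+6] := {0x6a,0x8f,0xd4,0xbe,0xd5,0xf8}
query mem[0x18]=0x69, mem[0x02]=0x6a, mem[0x14]=0xd4, mem[0x17]=0xf8

MEM[0x18,0x02,0x14,0x17] = 69 6a d4 f8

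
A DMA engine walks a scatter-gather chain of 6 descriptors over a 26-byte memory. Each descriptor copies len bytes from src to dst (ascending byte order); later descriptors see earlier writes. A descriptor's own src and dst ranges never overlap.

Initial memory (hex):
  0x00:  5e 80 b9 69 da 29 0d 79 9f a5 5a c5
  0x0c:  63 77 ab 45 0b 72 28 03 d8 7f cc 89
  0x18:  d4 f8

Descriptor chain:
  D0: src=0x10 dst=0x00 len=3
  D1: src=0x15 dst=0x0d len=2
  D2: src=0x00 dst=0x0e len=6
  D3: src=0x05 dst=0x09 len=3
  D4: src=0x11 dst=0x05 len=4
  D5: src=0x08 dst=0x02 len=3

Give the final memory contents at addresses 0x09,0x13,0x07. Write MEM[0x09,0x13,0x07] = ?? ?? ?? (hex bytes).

#0 dst[0x00+3] := {0x0b,0x72,0x28}
#1 dst[0x0d+2] := {0x7f,0xcc}
#2 dst[0x0e+6] := {0x0b,0x72,0x28,0x69,0xda,0x29}
#3 dst[0x09+3] := {0x29,0x0d,0x79}
#4 dst[0x05+4] := {0x69,0xda,0x29,0xd8}
#5 dst[0x02+3] := {0xd8,0x29,0x0d}
query mem[0x09]=0x29, mem[0x13]=0x29, mem[0x07]=0x29

MEM[0x09,0x13,0x07] = 29 29 29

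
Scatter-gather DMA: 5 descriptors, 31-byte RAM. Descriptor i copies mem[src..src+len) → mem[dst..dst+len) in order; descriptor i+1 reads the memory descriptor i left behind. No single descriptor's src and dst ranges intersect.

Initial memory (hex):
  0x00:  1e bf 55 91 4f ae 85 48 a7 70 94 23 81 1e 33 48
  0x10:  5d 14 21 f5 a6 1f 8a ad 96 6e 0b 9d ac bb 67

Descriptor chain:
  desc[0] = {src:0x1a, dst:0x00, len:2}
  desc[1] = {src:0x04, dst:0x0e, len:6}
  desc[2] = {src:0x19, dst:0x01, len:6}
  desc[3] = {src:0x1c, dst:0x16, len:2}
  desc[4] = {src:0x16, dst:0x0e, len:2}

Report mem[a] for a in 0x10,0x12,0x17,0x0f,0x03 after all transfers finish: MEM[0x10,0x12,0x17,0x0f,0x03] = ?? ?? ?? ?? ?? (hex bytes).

MEM[0x10,0x12,0x17,0x0f,0x03] = 85 a7 bb bb 9d

#0 dst[0x00+2] := {0x0b,0x9d}
#1 dst[0x0e+6] := {0x4f,0xae,0x85,0x48,0xa7,0x70}
#2 dst[0x01+6] := {0x6e,0x0b,0x9d,0xac,0xbb,0x67}
#3 dst[0x16+2] := {0xac,0xbb}
#4 dst[0x0e+2] := {0xac,0xbb}
query mem[0x10]=0x85, mem[0x12]=0xa7, mem[0x17]=0xbb, mem[0x0f]=0xbb, mem[0x03]=0x9d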